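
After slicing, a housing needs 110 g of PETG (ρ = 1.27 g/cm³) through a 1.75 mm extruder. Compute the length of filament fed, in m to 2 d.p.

36.01 m

Volume = 110 g / 1.27 g·cm⁻³ = 86.6142 cm³ = 86614.2 mm³.
Cross-section of 1.75 mm filament: π·(1.75/2)² = 2.4053 mm².
Length = 86614.2 / 2.4053 = 36009.73 mm = 36.01 m.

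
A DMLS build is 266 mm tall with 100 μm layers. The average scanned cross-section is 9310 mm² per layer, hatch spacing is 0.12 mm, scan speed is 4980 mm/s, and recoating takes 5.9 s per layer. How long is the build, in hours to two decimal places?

Layers = ⌈266/0.1⌉ = 2660.
Scan path per layer = 9310 / 0.12, so 77583.3 mm.
Scan time per layer: 77583.3 / 4980 → 15.579 s.
Time per layer = 15.579 + 5.9, so 21.479 s.
2660 layers × 21.479 s/layer = 57134.14 s, i.e. 15.87 hours.

15.87 hours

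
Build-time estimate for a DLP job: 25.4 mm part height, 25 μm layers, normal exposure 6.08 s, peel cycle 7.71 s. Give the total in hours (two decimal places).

3.89 hours

Number of layers: 25.4 / 0.025 → 1016 (rounded up).
Per-layer time: 6.08 + 7.71 → 13.79 s.
Total = 1016 × 13.79 = 14010.64 s = 3.89 hours.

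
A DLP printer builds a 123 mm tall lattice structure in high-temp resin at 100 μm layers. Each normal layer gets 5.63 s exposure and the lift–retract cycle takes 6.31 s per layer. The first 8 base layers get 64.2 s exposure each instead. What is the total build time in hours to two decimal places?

Number of layers: 123 / 0.1 → 1230 (rounded up).
Bottom layers = 8 × (64.2 + 6.31) = 564.08 s.
Regular layers = 1222 × (5.63 + 6.31) = 14590.68 s.
Total = 564.08 + 14590.68 = 15154.76 s = 4.21 hours.

4.21 hours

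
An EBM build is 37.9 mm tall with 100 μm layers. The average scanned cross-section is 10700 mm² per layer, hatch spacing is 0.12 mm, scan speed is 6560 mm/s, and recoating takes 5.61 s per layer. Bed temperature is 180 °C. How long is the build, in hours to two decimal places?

2.02 hours

Layer count = ceil(37.9 / 0.1) = 379.
Scan path per layer: 10700 / 0.12 → 89166.7 mm.
Per-layer scan time = 89166.7 / 6560, so 13.5925 s.
Layer cycle = 13.5925 + 5.61 = 19.2025 s.
Total: 379 × 19.2025 s = 7277.7475 s → 2.02 hours.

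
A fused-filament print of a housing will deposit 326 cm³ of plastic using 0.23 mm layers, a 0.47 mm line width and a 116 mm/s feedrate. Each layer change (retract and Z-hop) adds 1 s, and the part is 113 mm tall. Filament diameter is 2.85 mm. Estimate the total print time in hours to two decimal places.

7.36 hours

Bead cross-section = 0.23 × 0.47, so 0.1081 mm².
Path length: 326000 mm³ / 0.1081 mm² → 3015726.2 mm.
Print-move time = 3015726.2 / 116 = 25997.6 s.
Layers = ⌈113/0.23⌉ = 492.
Z-hop total = 492 × 1 = 492 s.
Altogether 25997.6 + 492 = 26489.6 s, i.e. 7.36 hours.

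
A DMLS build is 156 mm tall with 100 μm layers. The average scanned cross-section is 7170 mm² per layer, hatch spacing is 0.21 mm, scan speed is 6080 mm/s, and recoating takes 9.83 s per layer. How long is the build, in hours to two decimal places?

6.69 hours

Layers = ⌈156/0.1⌉ = 1560.
Hatch length per layer = 7170 / 0.21 = 34142.9 mm.
Scan time per layer = 34142.9 / 6080 = 5.6156 s.
Per-layer time = 5.6156 + 9.83, so 15.4456 s.
Total: 1560 × 15.4456 s = 24095.136 s → 6.69 hours.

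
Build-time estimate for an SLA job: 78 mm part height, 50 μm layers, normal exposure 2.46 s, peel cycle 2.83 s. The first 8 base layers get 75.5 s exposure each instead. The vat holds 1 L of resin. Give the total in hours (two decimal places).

2.45 hours

Number of layers: 78 / 0.05 → 1560 (rounded up).
Bottom layers = 8 × (75.5 + 2.83) = 626.64 s.
Regular layers = 1552 × (2.46 + 2.83), so 8210.08 s.
Total = 626.64 + 8210.08 = 8836.72 s = 2.45 hours.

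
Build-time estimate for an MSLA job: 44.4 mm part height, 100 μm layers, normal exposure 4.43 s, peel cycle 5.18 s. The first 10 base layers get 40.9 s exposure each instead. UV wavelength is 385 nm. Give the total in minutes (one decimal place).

77.2 minutes

Layers = ⌈44.4/0.1⌉ = 444.
Base layers = 10 × (40.9 + 5.18) = 460.8 s.
Normal layers = 434 × (4.43 + 5.18), so 4170.74 s.
Sum: 460.8 + 4170.74 = 4631.54 s → 77.2 minutes.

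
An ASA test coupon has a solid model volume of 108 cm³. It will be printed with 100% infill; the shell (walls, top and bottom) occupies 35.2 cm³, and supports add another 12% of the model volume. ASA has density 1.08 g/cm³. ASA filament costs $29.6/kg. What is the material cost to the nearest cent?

$3.87

Interior volume = 108 − 35.2 = 72.8 cm³.
Infill deposited = 1.00 × 72.8 = 72.8 cm³.
Support = 0.12 × 108, so 12.96 cm³.
Total extruded: 35.2 + 72.8 + 12.96 → 120.96 cm³.
Mass = 120.96 × 1.08 = 130.6368 g.
At $29.6/kg: 130.6368/1000 × 29.6 = $3.87.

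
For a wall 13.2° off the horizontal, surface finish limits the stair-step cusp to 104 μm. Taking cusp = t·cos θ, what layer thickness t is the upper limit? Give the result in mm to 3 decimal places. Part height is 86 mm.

cos(13.2°) = 0.9736; t_max = 0.104/0.9736 = 0.107 mm.

0.107 mm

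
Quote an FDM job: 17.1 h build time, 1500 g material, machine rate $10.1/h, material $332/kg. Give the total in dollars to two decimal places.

$670.71

Time charge = 10.1 × 17.1, so $172.71.
Feedstock cost = 332 × 1500/1000 = $498.00.
Job cost: 172.71 + 498.00 = $670.71.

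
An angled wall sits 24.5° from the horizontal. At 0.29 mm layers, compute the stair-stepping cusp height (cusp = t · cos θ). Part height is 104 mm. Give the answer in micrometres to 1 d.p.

263.9 μm

h_c = t·cos θ = 0.29 × 0.9100 = 0.2639 mm (263.9 μm).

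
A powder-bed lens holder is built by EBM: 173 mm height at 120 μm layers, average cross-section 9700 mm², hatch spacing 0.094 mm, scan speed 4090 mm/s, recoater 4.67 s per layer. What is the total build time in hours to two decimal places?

11.98 hours

Number of layers: 173 / 0.12 → 1442 (rounded up).
Hatch length per layer: 9700 / 0.094 → 103191.5 mm.
Per-layer scan time = 103191.5 / 4090 = 25.2302 s.
Per-layer time = 25.2302 + 4.67 = 29.9002 s.
Build time = 1442 × 29.9002 = 43116.0884 s = 11.98 hours.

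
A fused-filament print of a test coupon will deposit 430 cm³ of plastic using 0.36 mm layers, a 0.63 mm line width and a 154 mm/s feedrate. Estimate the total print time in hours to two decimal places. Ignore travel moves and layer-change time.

Bead cross-section = 0.36 × 0.63, so 0.2268 mm².
Toolpath length = 430 cm³ / 0.2268 mm² = 430000 / 0.2268 = 1895943.6 mm.
Extrusion time = 1895943.6 / 154, so 12311.3 s.
Converting: 12311.3 s = 3.42 hours.

3.42 hours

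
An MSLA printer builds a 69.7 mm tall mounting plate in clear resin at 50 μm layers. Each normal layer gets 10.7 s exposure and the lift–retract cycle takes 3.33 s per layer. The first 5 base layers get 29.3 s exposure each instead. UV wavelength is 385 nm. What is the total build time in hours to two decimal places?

5.46 hours

Layers = ⌈69.7/0.05⌉ = 1394.
Base layers: 5 × (29.3 + 3.33) → 163.15 s.
Remaining layers: 1389 × (10.7 + 3.33) → 19487.67 s.
Sum: 163.15 + 19487.67 = 19650.82 s → 5.46 hours.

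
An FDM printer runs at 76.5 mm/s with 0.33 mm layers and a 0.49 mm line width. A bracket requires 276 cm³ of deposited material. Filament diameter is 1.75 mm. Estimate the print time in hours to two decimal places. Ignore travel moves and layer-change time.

Line area = 0.33 × 0.49, so 0.1617 mm².
Total extruded path = 276000/0.1617 = 1706864.6 mm.
Time extruding: 1706864.6 / 76.5 → 22312 s.
In the requested units: 22312 s = 6.20 hours.

6.20 hours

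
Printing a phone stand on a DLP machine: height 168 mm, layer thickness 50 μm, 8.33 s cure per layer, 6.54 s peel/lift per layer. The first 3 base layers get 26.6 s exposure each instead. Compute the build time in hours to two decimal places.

13.89 hours

Layers = ⌈168/0.05⌉ = 3360.
Base layers: 3 × (26.6 + 6.54) → 99.42 s.
Remaining layers = 3357 × (8.33 + 6.54), so 49918.59 s.
Sum: 99.42 + 49918.59 = 50018.01 s → 13.89 hours.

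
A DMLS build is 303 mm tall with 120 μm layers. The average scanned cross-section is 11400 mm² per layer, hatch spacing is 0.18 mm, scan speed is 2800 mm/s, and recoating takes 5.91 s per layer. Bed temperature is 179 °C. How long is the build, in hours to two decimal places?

Layer count = ceil(303 / 0.12) = 2525.
Scan path per layer = 11400 / 0.18, so 63333.3 mm.
Laser time per layer: 63333.3 / 2800 → 22.619 s.
Time per layer: 22.619 + 5.91 → 28.529 s.
Total: 2525 × 28.529 s = 72035.725 s → 20.01 hours.

20.01 hours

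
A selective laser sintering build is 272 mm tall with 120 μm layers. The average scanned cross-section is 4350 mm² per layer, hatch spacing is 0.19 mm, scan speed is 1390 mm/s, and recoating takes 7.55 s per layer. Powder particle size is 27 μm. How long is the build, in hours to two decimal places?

Layer count = ceil(272 / 0.12) = 2267.
Scan path per layer = 4350 / 0.19, so 22894.7 mm.
Laser time per layer = 22894.7 / 1390, so 16.471 s.
Per-layer time: 16.471 + 7.55 → 24.021 s.
Total: 2267 × 24.021 s = 54455.607 s → 15.13 hours.

15.13 hours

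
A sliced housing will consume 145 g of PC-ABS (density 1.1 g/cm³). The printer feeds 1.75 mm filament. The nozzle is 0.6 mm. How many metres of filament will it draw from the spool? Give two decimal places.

Extruded volume: 145/1.1 = 131.8182 cm³ (131818.2 mm³).
Cross-section of 1.75 mm filament: π·(1.75/2)² = 2.4053 mm².
Length = 131818.2 / 2.4053 = 54803.23 mm = 54.80 m.

54.80 m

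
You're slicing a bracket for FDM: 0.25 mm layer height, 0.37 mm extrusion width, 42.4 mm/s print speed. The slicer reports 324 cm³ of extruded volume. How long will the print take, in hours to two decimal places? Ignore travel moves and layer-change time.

Extrusion cross-section = 0.25 × 0.37 = 0.0925 mm².
Toolpath length = 324 cm³ / 0.0925 mm² = 324000 / 0.0925 = 3502702.7 mm.
Print-move time = 3502702.7 / 42.4 = 82610.9 s.
Converting: 82610.9 s = 22.95 hours.

22.95 hours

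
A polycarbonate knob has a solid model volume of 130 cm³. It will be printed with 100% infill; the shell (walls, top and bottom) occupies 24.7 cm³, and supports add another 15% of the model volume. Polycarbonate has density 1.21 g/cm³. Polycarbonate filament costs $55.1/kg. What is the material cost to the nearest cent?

$9.97

Volume inside the shell: 130 − 24.7 → 105.3 cm³.
Deposited infill = 1.00 × 105.3 = 105.3 cm³.
Support = 0.15 × 130, so 19.5 cm³.
Total printed volume: 24.7 + 105.3 + 19.5 → 149.5 cm³.
Mass: 149.5 × 1.21 → 180.895 g.
At $55.1/kg: 180.895/1000 × 55.1 = $9.97.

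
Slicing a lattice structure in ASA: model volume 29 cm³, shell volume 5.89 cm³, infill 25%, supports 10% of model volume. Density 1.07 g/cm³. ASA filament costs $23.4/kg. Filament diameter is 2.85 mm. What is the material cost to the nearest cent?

$0.36

Infill region = 29 − 5.89, so 23.11 cm³.
Infill volume = 0.25 × 23.11 = 5.7775 cm³.
Support: 0.10 × 29 → 2.9 cm³.
Deposited volume: 5.89 + 5.7775 + 2.9 → 14.5675 cm³.
Mass: 14.5675 × 1.07 → 15.587225 g.
Cost = 15.587225 g / 1000 × $23.4/kg = $0.36.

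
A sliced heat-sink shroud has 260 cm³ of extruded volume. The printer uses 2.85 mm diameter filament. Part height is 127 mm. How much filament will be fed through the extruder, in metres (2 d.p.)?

40.76 m

Cross-section of 2.85 mm filament: π·(2.85/2)² = 6.3794 mm².
Length = 260 cm³ / 6.3794 mm² = 260000 / 6.3794 = 40756.18 mm = 40.76 m.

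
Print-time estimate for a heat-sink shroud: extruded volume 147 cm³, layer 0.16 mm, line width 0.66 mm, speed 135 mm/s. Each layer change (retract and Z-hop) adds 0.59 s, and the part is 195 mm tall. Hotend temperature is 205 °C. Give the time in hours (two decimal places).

3.06 hours

Bead cross-section: 0.16 × 0.66 → 0.1056 mm².
Toolpath length = 147 cm³ / 0.1056 mm² = 147000 / 0.1056 = 1392045.5 mm.
Print-move time = 1392045.5 / 135, so 10311.4 s.
Number of layers: 195 / 0.16 → 1219 (rounded up).
Layer-change overhead = 1219 × 0.59, so 719.21 s.
Total = 10311.4 + 719.21 = 11030.61 s = 3.06 hours.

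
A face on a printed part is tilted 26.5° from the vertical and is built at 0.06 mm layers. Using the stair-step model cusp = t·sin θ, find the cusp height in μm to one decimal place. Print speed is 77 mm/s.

26.8 μm

h_c = t·sin θ = 0.06 × 0.4462 = 0.026772 mm (26.8 μm).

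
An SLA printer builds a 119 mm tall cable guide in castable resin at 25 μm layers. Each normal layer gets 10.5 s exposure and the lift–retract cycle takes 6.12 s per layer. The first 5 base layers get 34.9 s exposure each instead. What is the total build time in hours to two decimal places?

Number of layers: 119 / 0.025 → 4760 (rounded up).
Burn-in layers = 5 × (34.9 + 6.12) = 205.1 s.
Regular layers: 4755 × (10.5 + 6.12) → 79028.1 s.
Total = 205.1 + 79028.1 = 79233.2 s = 22.01 hours.

22.01 hours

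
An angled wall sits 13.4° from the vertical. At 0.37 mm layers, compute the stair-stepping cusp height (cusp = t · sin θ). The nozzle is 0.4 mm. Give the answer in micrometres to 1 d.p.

Cusp = layer height × sin(13.4°) = 0.37 × 0.2317 = 0.085729 mm = 85.7 μm.

85.7 μm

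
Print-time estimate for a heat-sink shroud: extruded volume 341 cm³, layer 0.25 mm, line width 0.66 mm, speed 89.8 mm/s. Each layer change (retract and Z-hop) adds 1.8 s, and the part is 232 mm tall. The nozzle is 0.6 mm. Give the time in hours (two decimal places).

Line area: 0.25 × 0.66 → 0.165 mm².
Total extruded path = 341000/0.165 = 2066666.7 mm.
Extrusion time = 2066666.7 / 89.8, so 23014.1 s.
Layer count = ceil(232 / 0.25) = 928.
Non-print overhead: 928 × 1.8 → 1670.4 s.
Total = 23014.1 + 1670.4 = 24684.5 s = 6.86 hours.

6.86 hours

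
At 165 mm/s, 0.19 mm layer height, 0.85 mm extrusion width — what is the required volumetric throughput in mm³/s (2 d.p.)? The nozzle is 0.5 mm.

26.65

A = 0.19 × 0.85 = 0.1615 mm².
Q = v·A = 165 × 0.1615 = 26.65 mm³/s.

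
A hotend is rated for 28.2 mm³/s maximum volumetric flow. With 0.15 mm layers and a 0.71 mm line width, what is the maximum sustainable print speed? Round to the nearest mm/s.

A = 0.15 × 0.71, so 0.1065 mm².
v_max = Q/A = 28.2/0.1065 = 264.79 mm/s → 265 mm/s.

265 mm/s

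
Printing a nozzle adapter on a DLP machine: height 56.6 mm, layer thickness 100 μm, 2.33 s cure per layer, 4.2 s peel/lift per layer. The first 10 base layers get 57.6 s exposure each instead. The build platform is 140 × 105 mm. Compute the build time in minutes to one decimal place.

70.8 minutes

Layers = ⌈56.6/0.1⌉ = 566.
Burn-in layers: 10 × (57.6 + 4.2) → 618 s.
Regular layers = 556 × (2.33 + 4.2), so 3630.68 s.
Sum: 618 + 3630.68 = 4248.68 s → 70.8 minutes.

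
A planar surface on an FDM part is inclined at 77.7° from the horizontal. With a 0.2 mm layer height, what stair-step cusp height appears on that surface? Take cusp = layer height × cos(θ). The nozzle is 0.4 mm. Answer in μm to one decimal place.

h_c = t·cos θ = 0.2 × 0.2130 = 0.0426 mm (42.6 μm).

42.6 μm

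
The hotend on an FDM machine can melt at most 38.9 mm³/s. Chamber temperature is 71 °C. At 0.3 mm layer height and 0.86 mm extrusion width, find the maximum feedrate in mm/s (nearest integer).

151 mm/s

Bead cross-section = 0.3 × 0.86, so 0.258 mm².
Max speed = 38.9 / 0.258 = 150.78 ≈ 151 mm/s.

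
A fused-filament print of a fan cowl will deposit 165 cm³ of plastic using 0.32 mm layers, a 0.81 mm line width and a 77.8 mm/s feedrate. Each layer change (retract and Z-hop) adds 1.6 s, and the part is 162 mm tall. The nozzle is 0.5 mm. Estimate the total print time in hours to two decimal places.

2.50 hours

Bead cross-section = 0.32 × 0.81 = 0.2592 mm².
Toolpath length = 165 cm³ / 0.2592 mm² = 165000 / 0.2592 = 636574.1 mm.
Print-move time = 636574.1 / 77.8 = 8182.2 s.
Number of layers: 162 / 0.32 → 507 (rounded up).
Non-print overhead = 507 × 1.6, so 811.2 s.
Altogether 8182.2 + 811.2 = 8993.4 s, i.e. 2.50 hours.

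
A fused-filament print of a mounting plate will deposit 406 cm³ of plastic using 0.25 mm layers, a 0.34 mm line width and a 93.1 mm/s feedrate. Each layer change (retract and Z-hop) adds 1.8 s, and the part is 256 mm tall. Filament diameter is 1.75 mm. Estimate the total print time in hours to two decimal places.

Line area: 0.25 × 0.34 → 0.085 mm².
Toolpath length = 406 cm³ / 0.085 mm² = 406000 / 0.085 = 4776470.6 mm.
Time extruding = 4776470.6 / 93.1, so 51304.7 s.
Layer count = ceil(256 / 0.25) = 1024.
Non-print overhead = 1024 × 1.8 = 1843.2 s.
Altogether 51304.7 + 1843.2 = 53147.9 s, i.e. 14.76 hours.

14.76 hours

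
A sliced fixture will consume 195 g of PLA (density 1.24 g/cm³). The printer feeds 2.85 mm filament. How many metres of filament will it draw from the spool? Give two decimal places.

24.65 m

Extruded volume: 195/1.24 = 157.2581 cm³ (157258.1 mm³).
Cross-section of 2.85 mm filament: π·(2.85/2)² = 6.3794 mm².
L = V/A = 157258.1/6.3794 = 24650.92 mm → 24.65 m.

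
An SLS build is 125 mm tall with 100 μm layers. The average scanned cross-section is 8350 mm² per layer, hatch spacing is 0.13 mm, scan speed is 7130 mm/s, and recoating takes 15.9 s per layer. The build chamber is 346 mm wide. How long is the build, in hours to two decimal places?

8.65 hours

Layers = ⌈125/0.1⌉ = 1250.
Hatch length per layer = 8350 / 0.13, so 64230.8 mm.
Scan time per layer = 64230.8 / 7130, so 9.0085 s.
Layer cycle: 9.0085 + 15.9 → 24.9085 s.
Build time = 1250 × 24.9085 = 31135.625 s = 8.65 hours.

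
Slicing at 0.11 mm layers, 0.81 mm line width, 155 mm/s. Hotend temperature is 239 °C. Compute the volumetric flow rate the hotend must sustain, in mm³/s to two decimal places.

13.81

Bead cross-section = 0.11 × 0.81, so 0.0891 mm².
Volumetric flow = 155 × 0.0891 = 13.81 mm³/s.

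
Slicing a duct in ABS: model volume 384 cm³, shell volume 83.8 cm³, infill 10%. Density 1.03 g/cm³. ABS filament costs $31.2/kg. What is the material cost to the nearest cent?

Interior volume = 384 − 83.8 = 300.2 cm³.
Infill volume = 0.10 × 300.2 = 30.02 cm³.
Deposited volume = 83.8 + 30.02, so 113.82 cm³.
Mass: 113.82 × 1.03 → 117.2346 g.
At $31.2/kg: 117.2346/1000 × 31.2 = $3.66.

$3.66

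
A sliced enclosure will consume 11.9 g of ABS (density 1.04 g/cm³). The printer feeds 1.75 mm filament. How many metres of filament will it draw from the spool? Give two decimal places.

Volume = 11.9 g / 1.04 g·cm⁻³ = 11.4423 cm³ = 11442.3 mm³.
Cross-section of 1.75 mm filament: π·(1.75/2)² = 2.4053 mm².
Length = 11442.3 / 2.4053 = 4757.12 mm = 4.76 m.

4.76 m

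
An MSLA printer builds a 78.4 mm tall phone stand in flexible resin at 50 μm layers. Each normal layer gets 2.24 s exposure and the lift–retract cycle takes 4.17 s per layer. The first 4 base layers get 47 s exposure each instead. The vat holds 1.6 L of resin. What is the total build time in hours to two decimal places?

Number of layers: 78.4 / 0.05 → 1568 (rounded up).
Burn-in layers = 4 × (47 + 4.17), so 204.68 s.
Regular layers = 1564 × (2.24 + 4.17) = 10025.24 s.
Total = 204.68 + 10025.24 = 10229.92 s = 2.84 hours.

2.84 hours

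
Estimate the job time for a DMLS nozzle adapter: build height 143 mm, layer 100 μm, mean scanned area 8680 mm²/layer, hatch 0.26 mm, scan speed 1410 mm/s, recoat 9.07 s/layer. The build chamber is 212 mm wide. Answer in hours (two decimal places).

Layer count = ceil(143 / 0.1) = 1430.
Scan path per layer = 8680 / 0.26 = 33384.6 mm.
Laser time per layer: 33384.6 / 1410 → 23.677 s.
Layer cycle: 23.677 + 9.07 → 32.747 s.
1430 layers × 32.747 s/layer = 46828.21 s, i.e. 13.01 hours.

13.01 hours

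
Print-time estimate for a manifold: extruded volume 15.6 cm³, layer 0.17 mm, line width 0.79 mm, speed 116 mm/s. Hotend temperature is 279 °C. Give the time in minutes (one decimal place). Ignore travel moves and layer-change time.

Line area = 0.17 × 0.79, so 0.1343 mm².
Toolpath length = 15.6 cm³ / 0.1343 mm² = 15600 / 0.1343 = 116157.9 mm.
Time extruding = 116157.9 / 116, so 1001.4 s.
That's 1001.4 s → 16.7 minutes.

16.7 minutes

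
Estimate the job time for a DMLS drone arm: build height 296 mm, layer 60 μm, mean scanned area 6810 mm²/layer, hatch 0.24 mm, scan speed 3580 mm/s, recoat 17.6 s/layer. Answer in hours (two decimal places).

Layers = ⌈296/0.06⌉ = 4934.
Per-layer scan distance = 6810 / 0.24, so 28375 mm.
Scan time per layer = 28375 / 3580, so 7.926 s.
Layer cycle: 7.926 + 17.6 → 25.526 s.
Build time = 4934 × 25.526 = 125945.284 s = 34.98 hours.

34.98 hours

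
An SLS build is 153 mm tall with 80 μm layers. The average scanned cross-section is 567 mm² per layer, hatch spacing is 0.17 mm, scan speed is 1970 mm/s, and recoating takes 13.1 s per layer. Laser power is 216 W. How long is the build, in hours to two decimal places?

Number of layers: 153 / 0.08 → 1913 (rounded up).
Scan path per layer = 567 / 0.17 = 3335.3 mm.
Scan time per layer = 3335.3 / 1970, so 1.693 s.
Layer cycle = 1.693 + 13.1, so 14.793 s.
Total: 1913 × 14.793 s = 28299.009 s → 7.86 hours.

7.86 hours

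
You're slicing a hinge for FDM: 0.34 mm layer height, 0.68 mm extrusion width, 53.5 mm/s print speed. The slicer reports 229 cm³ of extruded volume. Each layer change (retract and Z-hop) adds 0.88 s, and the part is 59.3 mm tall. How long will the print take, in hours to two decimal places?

5.19 hours

Bead cross-section = 0.34 × 0.68 = 0.2312 mm².
Toolpath length = 229 cm³ / 0.2312 mm² = 229000 / 0.2312 = 990484.4 mm.
Extrusion time = 990484.4 / 53.5 = 18513.7 s.
Layers = ⌈59.3/0.34⌉ = 175.
Non-print overhead = 175 × 0.88 = 154 s.
Total = 18513.7 + 154 = 18667.7 s = 5.19 hours.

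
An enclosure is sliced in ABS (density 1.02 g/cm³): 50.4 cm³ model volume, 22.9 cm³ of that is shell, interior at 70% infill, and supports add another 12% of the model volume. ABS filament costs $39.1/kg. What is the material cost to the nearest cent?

$1.92

Infill region = 50.4 − 22.9, so 27.5 cm³.
Deposited infill: 0.70 × 27.5 → 19.25 cm³.
Support = 0.12 × 50.4 = 6.048 cm³.
Total printed volume = 22.9 + 19.25 + 6.048 = 48.198 cm³.
Mass: 48.198 × 1.02 → 49.16196 g.
At $39.1/kg: 49.16196/1000 × 39.1 = $1.92.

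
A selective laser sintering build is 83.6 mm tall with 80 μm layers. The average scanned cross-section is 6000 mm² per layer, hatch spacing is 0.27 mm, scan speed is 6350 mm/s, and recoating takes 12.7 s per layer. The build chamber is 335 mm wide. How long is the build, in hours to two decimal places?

4.70 hours

Number of layers: 83.6 / 0.08 → 1045 (rounded up).
Per-layer scan distance = 6000 / 0.27 = 22222.2 mm.
Laser time per layer: 22222.2 / 6350 → 3.4996 s.
Time per layer = 3.4996 + 12.7 = 16.1996 s.
Build time = 1045 × 16.1996 = 16928.582 s = 4.70 hours.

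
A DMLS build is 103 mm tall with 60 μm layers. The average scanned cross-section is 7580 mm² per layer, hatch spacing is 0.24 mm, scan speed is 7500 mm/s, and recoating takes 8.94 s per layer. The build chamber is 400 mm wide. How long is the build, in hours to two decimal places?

6.27 hours

Layers = ⌈103/0.06⌉ = 1717.
Per-layer scan distance: 7580 / 0.24 → 31583.3 mm.
Scan time per layer: 31583.3 / 7500 → 4.2111 s.
Layer cycle = 4.2111 + 8.94, so 13.1511 s.
1717 layers × 13.1511 s/layer = 22580.4387 s, i.e. 6.27 hours.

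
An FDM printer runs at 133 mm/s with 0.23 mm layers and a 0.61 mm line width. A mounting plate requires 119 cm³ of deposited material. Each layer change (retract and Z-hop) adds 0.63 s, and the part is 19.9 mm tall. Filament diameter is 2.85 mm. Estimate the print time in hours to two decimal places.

Bead cross-section = 0.23 × 0.61, so 0.1403 mm².
Total extruded path = 119000/0.1403 = 848182.5 mm.
Time extruding = 848182.5 / 133 = 6377.3 s.
Layer count = ceil(19.9 / 0.23) = 87.
Non-print overhead = 87 × 0.63 = 54.81 s.
Altogether 6377.3 + 54.81 = 6432.11 s, i.e. 1.79 hours.

1.79 hours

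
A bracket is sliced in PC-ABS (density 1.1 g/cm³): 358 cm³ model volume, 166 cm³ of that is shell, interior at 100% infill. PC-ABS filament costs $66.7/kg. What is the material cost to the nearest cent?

Interior volume: 358 − 166 → 192 cm³.
Infill volume: 1.00 × 192 → 192 cm³.
Deposited volume: 166 + 192 → 358 cm³.
Mass = 358 × 1.1 = 393.8 g.
At $66.7/kg: 393.8/1000 × 66.7 = $26.27.

$26.27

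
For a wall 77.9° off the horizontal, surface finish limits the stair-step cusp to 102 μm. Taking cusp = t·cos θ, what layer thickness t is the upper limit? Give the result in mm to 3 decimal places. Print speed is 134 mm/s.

0.487 mm

t = h_c / cos θ = 0.102 / 0.2096 = 0.487 mm.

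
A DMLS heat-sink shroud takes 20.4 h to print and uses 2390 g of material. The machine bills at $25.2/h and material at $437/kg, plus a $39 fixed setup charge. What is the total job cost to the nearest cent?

$1597.51

Time charge = 25.2 × 20.4 = $514.08.
Feedstock cost: 437 × 2390/1000 → $1044.43.
Adding setup: 514.08 + 1044.43 + 39 → $1597.51.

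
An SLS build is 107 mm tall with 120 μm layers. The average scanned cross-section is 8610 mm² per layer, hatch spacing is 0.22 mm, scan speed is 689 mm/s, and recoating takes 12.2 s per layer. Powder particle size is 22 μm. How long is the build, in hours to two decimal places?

Number of layers: 107 / 0.12 → 892 (rounded up).
Hatch length per layer = 8610 / 0.22, so 39136.4 mm.
Scan time per layer: 39136.4 / 689 → 56.8017 s.
Layer cycle = 56.8017 + 12.2, so 69.0017 s.
Build time = 892 × 69.0017 = 61549.5164 s = 17.10 hours.

17.10 hours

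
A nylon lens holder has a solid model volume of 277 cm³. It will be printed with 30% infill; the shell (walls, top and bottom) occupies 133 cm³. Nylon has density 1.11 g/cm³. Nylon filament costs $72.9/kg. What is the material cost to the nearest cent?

$14.26

Infill region = 277 − 133 = 144 cm³.
Infill deposited = 0.30 × 144 = 43.2 cm³.
Deposited volume = 133 + 43.2, so 176.2 cm³.
Mass = 176.2 × 1.11 = 195.582 g.
Cost = 195.582 g / 1000 × $72.9/kg = $14.26.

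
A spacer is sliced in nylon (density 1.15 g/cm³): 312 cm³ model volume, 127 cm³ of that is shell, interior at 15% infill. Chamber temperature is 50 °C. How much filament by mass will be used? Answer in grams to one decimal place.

178.0 g

Interior volume = 312 − 127 = 185 cm³.
Deposited infill = 0.15 × 185, so 27.75 cm³.
Total extruded = 127 + 27.75, so 154.75 cm³.
Mass: 154.75 × 1.15 → 177.9625 g.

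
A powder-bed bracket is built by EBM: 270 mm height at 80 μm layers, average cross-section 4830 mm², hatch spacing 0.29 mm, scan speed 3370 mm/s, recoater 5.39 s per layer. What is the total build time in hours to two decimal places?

Layers = ⌈270/0.08⌉ = 3375.
Scan path per layer: 4830 / 0.29 → 16655.2 mm.
Beam time per layer = 16655.2 / 3370 = 4.9422 s.
Time per layer = 4.9422 + 5.39, so 10.3322 s.
Total: 3375 × 10.3322 s = 34871.175 s → 9.69 hours.

9.69 hours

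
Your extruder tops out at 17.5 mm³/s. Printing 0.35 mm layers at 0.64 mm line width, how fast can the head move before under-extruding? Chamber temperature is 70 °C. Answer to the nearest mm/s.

78 mm/s

Bead cross-section: 0.35 × 0.64 → 0.224 mm².
Max speed = 17.5 / 0.224 = 78.13 ≈ 78 mm/s.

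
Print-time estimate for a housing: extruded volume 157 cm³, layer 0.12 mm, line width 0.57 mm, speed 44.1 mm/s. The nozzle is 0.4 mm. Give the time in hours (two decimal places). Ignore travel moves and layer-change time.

Bead cross-section = 0.12 × 0.57 = 0.0684 mm².
Total extruded path = 157000/0.0684 = 2295321.6 mm.
Print-move time = 2295321.6 / 44.1 = 52048.1 s.
That's 52048.1 s → 14.46 hours.

14.46 hours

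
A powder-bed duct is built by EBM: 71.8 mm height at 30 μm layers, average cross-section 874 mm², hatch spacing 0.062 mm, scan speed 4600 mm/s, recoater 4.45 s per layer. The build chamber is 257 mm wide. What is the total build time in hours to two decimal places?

Number of layers: 71.8 / 0.03 → 2394 (rounded up).
Scan path per layer = 874 / 0.062 = 14096.8 mm.
Scan time per layer = 14096.8 / 4600, so 3.0645 s.
Layer cycle = 3.0645 + 4.45, so 7.5145 s.
2394 layers × 7.5145 s/layer = 17989.713 s, i.e. 5.00 hours.

5.00 hours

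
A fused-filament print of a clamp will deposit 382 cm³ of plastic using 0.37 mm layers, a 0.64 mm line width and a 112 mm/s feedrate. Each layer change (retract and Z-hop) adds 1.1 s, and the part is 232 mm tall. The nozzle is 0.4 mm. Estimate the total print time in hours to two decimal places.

Bead cross-section = 0.37 × 0.64 = 0.2368 mm².
Path length: 382000 mm³ / 0.2368 mm² → 1613175.7 mm.
Time extruding = 1613175.7 / 112 = 14403.4 s.
Number of layers: 232 / 0.37 → 628 (rounded up).
Layer-change overhead = 628 × 1.1, so 690.8 s.
Altogether 14403.4 + 690.8 = 15094.2 s, i.e. 4.19 hours.

4.19 hours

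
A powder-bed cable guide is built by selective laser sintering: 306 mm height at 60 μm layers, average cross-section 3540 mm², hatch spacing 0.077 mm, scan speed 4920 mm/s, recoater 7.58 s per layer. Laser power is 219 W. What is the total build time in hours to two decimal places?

23.98 hours

Layer count = ceil(306 / 0.06) = 5100.
Scan path per layer: 3540 / 0.077 → 45974 mm.
Per-layer scan time = 45974 / 4920 = 9.3443 s.
Time per layer: 9.3443 + 7.58 → 16.9243 s.
Build time = 5100 × 16.9243 = 86313.93 s = 23.98 hours.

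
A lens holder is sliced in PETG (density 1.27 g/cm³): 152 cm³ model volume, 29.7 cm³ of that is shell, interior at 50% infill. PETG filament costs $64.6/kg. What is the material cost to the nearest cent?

$7.45

Interior volume = 152 − 29.7 = 122.3 cm³.
Infill volume: 0.50 × 122.3 → 61.15 cm³.
Deposited volume = 29.7 + 61.15 = 90.85 cm³.
Mass: 90.85 × 1.27 → 115.3795 g.
At $64.6/kg: 115.3795/1000 × 64.6 = $7.45.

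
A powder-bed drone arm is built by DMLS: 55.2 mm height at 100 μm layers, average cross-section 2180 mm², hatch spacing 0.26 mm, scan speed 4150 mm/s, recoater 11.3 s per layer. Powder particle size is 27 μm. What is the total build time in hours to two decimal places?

Layer count = ceil(55.2 / 0.1) = 552.
Per-layer scan distance: 2180 / 0.26 → 8384.6 mm.
Laser time per layer = 8384.6 / 4150, so 2.0204 s.
Layer cycle = 2.0204 + 11.3, so 13.3204 s.
552 layers × 13.3204 s/layer = 7352.8608 s, i.e. 2.04 hours.

2.04 hours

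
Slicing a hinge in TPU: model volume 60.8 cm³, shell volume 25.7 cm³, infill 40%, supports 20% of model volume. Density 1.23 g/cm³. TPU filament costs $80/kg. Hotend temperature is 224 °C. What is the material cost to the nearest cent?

Volume inside the shell: 60.8 − 25.7 → 35.1 cm³.
Deposited infill = 0.40 × 35.1, so 14.04 cm³.
Support: 0.20 × 60.8 → 12.16 cm³.
Total extruded: 25.7 + 14.04 + 12.16 → 51.9 cm³.
Mass: 51.9 × 1.23 → 63.837 g.
Cost = 63.837 g / 1000 × $80/kg = $5.11.

$5.11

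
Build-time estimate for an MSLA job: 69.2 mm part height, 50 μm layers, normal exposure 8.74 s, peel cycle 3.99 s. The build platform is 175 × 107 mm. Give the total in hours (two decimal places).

4.89 hours

Layers = ⌈69.2/0.05⌉ = 1384.
Per-layer time = 8.74 + 3.99, so 12.73 s.
Build time: 1384 × 12.73 s = 17618.32 s, i.e. 4.89 hours.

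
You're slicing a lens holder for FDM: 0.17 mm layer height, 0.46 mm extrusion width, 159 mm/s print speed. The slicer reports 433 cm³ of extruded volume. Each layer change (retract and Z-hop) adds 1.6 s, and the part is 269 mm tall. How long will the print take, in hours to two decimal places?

10.38 hours

Bead cross-section: 0.17 × 0.46 → 0.0782 mm².
Path length: 433000 mm³ / 0.0782 mm² → 5537084.4 mm.
Extrusion time = 5537084.4 / 159 = 34824.4 s.
Layer count = ceil(269 / 0.17) = 1583.
Z-hop total: 1583 × 1.6 → 2532.8 s.
Total = 34824.4 + 2532.8 = 37357.2 s = 10.38 hours.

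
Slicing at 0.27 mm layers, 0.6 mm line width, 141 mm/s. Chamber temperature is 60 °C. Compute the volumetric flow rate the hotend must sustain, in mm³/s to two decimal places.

22.84

A = 0.27 × 0.6 = 0.162 mm².
Q = v·A = 141 × 0.162 = 22.84 mm³/s.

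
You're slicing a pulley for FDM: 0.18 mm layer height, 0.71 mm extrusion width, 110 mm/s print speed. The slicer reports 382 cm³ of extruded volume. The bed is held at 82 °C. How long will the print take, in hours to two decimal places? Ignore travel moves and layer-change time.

7.55 hours

Line area: 0.18 × 0.71 → 0.1278 mm².
Total extruded path = 382000/0.1278 = 2989045.4 mm.
Extrusion time = 2989045.4 / 110, so 27173.1 s.
Converting: 27173.1 s = 7.55 hours.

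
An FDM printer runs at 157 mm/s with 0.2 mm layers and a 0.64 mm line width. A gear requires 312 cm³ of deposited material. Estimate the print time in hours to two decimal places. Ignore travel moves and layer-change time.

Bead cross-section = 0.2 × 0.64, so 0.128 mm².
Path length: 312000 mm³ / 0.128 mm² → 2437500 mm.
Print-move time = 2437500 / 157, so 15525.5 s.
That's 15525.5 s → 4.31 hours.

4.31 hours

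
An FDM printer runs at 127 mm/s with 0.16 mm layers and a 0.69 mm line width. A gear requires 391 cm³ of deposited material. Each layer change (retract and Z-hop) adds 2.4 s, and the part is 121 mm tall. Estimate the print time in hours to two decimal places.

8.25 hours

Extrusion cross-section = 0.16 × 0.69, so 0.1104 mm².
Path length: 391000 mm³ / 0.1104 mm² → 3541666.7 mm.
Print-move time: 3541666.7 / 127 → 27887.1 s.
Number of layers: 121 / 0.16 → 757 (rounded up).
Z-hop total = 757 × 2.4 = 1816.8 s.
Total = 27887.1 + 1816.8 = 29703.9 s = 8.25 hours.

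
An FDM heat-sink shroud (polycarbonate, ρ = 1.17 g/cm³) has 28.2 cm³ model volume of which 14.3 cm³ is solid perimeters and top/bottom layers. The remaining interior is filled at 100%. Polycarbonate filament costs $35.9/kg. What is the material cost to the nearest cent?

$1.18

Interior volume = 28.2 − 14.3 = 13.9 cm³.
Infill deposited = 1.00 × 13.9 = 13.9 cm³.
Total extruded: 14.3 + 13.9 → 28.2 cm³.
Mass = 28.2 × 1.17 = 32.994 g.
Cost = 32.994 g / 1000 × $35.9/kg = $1.18.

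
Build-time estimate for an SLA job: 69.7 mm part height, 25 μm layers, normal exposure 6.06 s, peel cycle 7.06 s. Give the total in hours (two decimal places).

Layer count = ceil(69.7 / 0.025) = 2788.
Cycle time = 6.06 + 7.06, so 13.12 s.
Total = 2788 × 13.12 = 36578.56 s = 10.16 hours.

10.16 hours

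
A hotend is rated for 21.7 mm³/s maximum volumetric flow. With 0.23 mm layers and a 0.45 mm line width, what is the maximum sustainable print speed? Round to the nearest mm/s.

A: 0.23 × 0.45 → 0.1035 mm².
Max speed = 21.7 / 0.1035 = 209.66 ≈ 210 mm/s.

210 mm/s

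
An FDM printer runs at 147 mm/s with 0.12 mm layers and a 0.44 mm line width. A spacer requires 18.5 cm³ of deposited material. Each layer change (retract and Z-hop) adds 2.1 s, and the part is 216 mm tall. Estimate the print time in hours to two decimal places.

Bead cross-section: 0.12 × 0.44 → 0.0528 mm².
Toolpath length = 18.5 cm³ / 0.0528 mm² = 18500 / 0.0528 = 350378.8 mm.
Extrusion time = 350378.8 / 147, so 2383.5 s.
Layer count = ceil(216 / 0.12) = 1800.
Z-hop total = 1800 × 2.1, so 3780 s.
Altogether 2383.5 + 3780 = 6163.5 s, i.e. 1.71 hours.

1.71 hours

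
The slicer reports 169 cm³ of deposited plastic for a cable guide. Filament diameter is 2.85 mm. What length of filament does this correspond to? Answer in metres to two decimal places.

A = π r² = π × 1.425² = 6.3794 mm².
Length = 169 cm³ / 6.3794 mm² = 169000 / 6.3794 = 26491.52 mm = 26.49 m.

26.49 m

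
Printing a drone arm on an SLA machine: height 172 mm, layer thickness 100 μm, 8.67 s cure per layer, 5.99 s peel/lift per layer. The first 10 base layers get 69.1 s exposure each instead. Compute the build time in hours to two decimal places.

Layer count = ceil(172 / 0.1) = 1720.
Bottom layers = 10 × (69.1 + 5.99) = 750.9 s.
Regular layers: 1710 × (8.67 + 5.99) → 25068.6 s.
Sum: 750.9 + 25068.6 = 25819.5 s → 7.17 hours.

7.17 hours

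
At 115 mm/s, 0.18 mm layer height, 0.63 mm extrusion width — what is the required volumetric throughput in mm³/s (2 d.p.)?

13.04

A: 0.18 × 0.63 → 0.1134 mm².
Volumetric flow = 115 × 0.1134 = 13.04 mm³/s.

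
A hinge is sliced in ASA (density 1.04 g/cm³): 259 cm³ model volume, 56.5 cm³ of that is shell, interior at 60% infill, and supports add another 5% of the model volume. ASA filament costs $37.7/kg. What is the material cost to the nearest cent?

Interior volume: 259 − 56.5 → 202.5 cm³.
Deposited infill = 0.60 × 202.5 = 121.5 cm³.
Support = 0.05 × 259, so 12.95 cm³.
Total printed volume = 56.5 + 121.5 + 12.95, so 190.95 cm³.
Mass = 190.95 × 1.04 = 198.588 g.
Cost = 198.588 g / 1000 × $37.7/kg = $7.49.

$7.49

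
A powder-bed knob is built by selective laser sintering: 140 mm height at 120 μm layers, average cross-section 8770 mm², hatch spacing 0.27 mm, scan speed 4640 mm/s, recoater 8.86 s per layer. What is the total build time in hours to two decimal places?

5.14 hours

Layer count = ceil(140 / 0.12) = 1167.
Per-layer scan distance: 8770 / 0.27 → 32481.5 mm.
Laser time per layer = 32481.5 / 4640 = 7.0003 s.
Layer cycle = 7.0003 + 8.86, so 15.8603 s.
Build time = 1167 × 15.8603 = 18508.9701 s = 5.14 hours.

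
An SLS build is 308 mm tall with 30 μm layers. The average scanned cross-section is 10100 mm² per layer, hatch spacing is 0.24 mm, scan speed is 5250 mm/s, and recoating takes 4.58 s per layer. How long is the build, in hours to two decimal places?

Layer count = ceil(308 / 0.03) = 10267.
Hatch length per layer = 10100 / 0.24 = 42083.3 mm.
Per-layer scan time: 42083.3 / 5250 → 8.0159 s.
Layer cycle = 8.0159 + 4.58, so 12.5959 s.
10267 layers × 12.5959 s/layer = 129322.1053 s, i.e. 35.92 hours.

35.92 hours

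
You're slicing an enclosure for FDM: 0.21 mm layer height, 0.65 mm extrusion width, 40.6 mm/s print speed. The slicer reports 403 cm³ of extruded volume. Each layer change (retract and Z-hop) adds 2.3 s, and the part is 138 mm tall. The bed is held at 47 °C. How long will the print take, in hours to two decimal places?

20.62 hours

Bead cross-section = 0.21 × 0.65 = 0.1365 mm².
Total extruded path = 403000/0.1365 = 2952381 mm.
Extrusion time: 2952381 / 40.6 → 72718.7 s.
Number of layers: 138 / 0.21 → 658 (rounded up).
Non-print overhead = 658 × 2.3, so 1513.4 s.
Total = 72718.7 + 1513.4 = 74232.1 s = 20.62 hours.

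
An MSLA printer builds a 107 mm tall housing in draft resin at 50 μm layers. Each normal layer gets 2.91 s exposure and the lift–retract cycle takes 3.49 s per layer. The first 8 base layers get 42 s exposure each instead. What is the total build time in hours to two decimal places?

3.89 hours

Layer count = ceil(107 / 0.05) = 2140.
Base layers = 8 × (42 + 3.49) = 363.92 s.
Normal layers = 2132 × (2.91 + 3.49), so 13644.8 s.
Sum: 363.92 + 13644.8 = 14008.72 s → 3.89 hours.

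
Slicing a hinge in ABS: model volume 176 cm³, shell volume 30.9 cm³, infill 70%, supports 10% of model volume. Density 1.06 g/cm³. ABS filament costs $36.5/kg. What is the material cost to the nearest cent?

$5.81

Infill region = 176 − 30.9 = 145.1 cm³.
Deposited infill = 0.70 × 145.1, so 101.57 cm³.
Support: 0.10 × 176 → 17.6 cm³.
Total extruded = 30.9 + 101.57 + 17.6 = 150.07 cm³.
Mass = 150.07 × 1.06 = 159.0742 g.
Cost = 159.0742 g / 1000 × $36.5/kg = $5.81.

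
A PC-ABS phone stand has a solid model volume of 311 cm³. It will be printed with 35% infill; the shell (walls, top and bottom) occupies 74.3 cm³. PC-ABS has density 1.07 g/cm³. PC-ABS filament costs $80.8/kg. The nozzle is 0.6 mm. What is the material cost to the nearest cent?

Infill region = 311 − 74.3 = 236.7 cm³.
Deposited infill = 0.35 × 236.7, so 82.845 cm³.
Total extruded = 74.3 + 82.845 = 157.145 cm³.
Mass: 157.145 × 1.07 → 168.14515 g.
At $80.8/kg: 168.14515/1000 × 80.8 = $13.59.

$13.59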